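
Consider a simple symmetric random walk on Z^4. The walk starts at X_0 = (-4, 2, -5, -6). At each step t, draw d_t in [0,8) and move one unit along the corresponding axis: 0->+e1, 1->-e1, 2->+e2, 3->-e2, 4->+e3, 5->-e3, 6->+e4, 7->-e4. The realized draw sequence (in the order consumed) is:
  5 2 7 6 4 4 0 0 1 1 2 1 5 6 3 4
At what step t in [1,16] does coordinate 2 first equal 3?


2

t=0: X=(-4, 2, -5, -6), d=5 → -e3, X_1=(-4, 2, -6, -6)
t=1: X=(-4, 2, -6, -6), d=2 → +e2, X_2=(-4, 3, -6, -6)
t=2: X=(-4, 3, -6, -6), d=7 → -e4, X_3=(-4, 3, -6, -7)
t=3: X=(-4, 3, -6, -7), d=6 → +e4, X_4=(-4, 3, -6, -6)
t=4: X=(-4, 3, -6, -6), d=4 → +e3, X_5=(-4, 3, -5, -6)
t=5: X=(-4, 3, -5, -6), d=4 → +e3, X_6=(-4, 3, -4, -6)
t=6: X=(-4, 3, -4, -6), d=0 → +e1, X_7=(-3, 3, -4, -6)
t=7: X=(-3, 3, -4, -6), d=0 → +e1, X_8=(-2, 3, -4, -6)
t=8: X=(-2, 3, -4, -6), d=1 → -e1, X_9=(-3, 3, -4, -6)
t=9: X=(-3, 3, -4, -6), d=1 → -e1, X_10=(-4, 3, -4, -6)
t=10: X=(-4, 3, -4, -6), d=2 → +e2, X_11=(-4, 4, -4, -6)
t=11: X=(-4, 4, -4, -6), d=1 → -e1, X_12=(-5, 4, -4, -6)
t=12: X=(-5, 4, -4, -6), d=5 → -e3, X_13=(-5, 4, -5, -6)
t=13: X=(-5, 4, -5, -6), d=6 → +e4, X_14=(-5, 4, -5, -5)
t=14: X=(-5, 4, -5, -5), d=3 → -e2, X_15=(-5, 3, -5, -5)
t=15: X=(-5, 3, -5, -5), d=4 → +e3, X_16=(-5, 3, -4, -5)


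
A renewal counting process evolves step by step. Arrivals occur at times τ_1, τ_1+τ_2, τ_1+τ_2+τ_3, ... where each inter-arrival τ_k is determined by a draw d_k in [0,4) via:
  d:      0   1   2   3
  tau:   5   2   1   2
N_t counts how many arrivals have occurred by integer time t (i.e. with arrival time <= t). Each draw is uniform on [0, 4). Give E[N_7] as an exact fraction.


44453/16384

Inter-arrival values over d=0..3: [5, 2, 1, 2]
Each d has probability 1/4, so the pmf of τ is: f(1) = 1/4, f(2) = 1/2, f(5) = 1/4
Renewal equation for m(n) = E[N_n]: condition on τ_1 = k (if k <= n, one arrival plus a fresh copy on the remaining n−k steps): m(n) = F(n) + Σ_{k<=n} f(k)·m(n−k), where F(n) = P(τ <= n) and m(0) = 0
m(1) = F(1) = 1/4
m(2) = F(2) + f(1)·m(1) = 3/4 + 1/4·1/4 = 13/16
m(3) = F(3) + f(1)·m(2) + f(2)·m(1) = 3/4 + 1/4·13/16 + 1/2·1/4 = 69/64
m(4) = F(4) + f(1)·m(3) + f(2)·m(2) = 3/4 + 1/4·69/64 + 1/2·13/16 = 365/256
m(5) = F(5) + f(1)·m(4) + f(2)·m(3) = 1 + 1/4·365/256 + 1/2·69/64 = 1941/1024
m(6) = F(6) + f(1)·m(5) + f(2)·m(4) + f(5)·m(1) = 1 + 1/4·1941/1024 + 1/2·365/256 + 1/4·1/4 = 9213/4096
m(7) = F(7) + f(1)·m(6) + f(2)·m(5) + f(5)·m(2) = 1 + 1/4·9213/4096 + 1/2·1941/1024 + 1/4·13/16 = 44453/16384
E[N_7] = m(7) = 44453/16384


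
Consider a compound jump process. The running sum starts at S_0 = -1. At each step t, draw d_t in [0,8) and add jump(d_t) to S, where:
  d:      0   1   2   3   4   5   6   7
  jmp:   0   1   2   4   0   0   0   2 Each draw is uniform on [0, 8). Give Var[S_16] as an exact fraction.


119/4

Outcome values over d=0..7: [0, 1, 2, 4, 0, 0, 0, 2]
Σy = 9, Σy² = 25, M = 8
μ = 9/8 = 9/8,  σ² = 25/8 − (9/8)² = 119/64
Independent increments: Var[S_16] = 16·σ² = 16·(119/64) = 119/4


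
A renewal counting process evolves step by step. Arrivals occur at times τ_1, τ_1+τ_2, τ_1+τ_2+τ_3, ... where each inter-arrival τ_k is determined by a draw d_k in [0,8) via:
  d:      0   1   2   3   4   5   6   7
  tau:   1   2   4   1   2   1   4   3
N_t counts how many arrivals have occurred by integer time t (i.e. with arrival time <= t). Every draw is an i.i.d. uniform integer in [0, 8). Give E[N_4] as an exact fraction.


Inter-arrival values over d=0..7: [1, 2, 4, 1, 2, 1, 4, 3]
Each d has probability 1/8, so the pmf of τ is: f(1) = 3/8, f(2) = 1/4, f(3) = 1/8, f(4) = 1/4
Renewal equation for m(n) = E[N_n]: condition on τ_1 = k (if k <= n, one arrival plus a fresh copy on the remaining n−k steps): m(n) = F(n) + Σ_{k<=n} f(k)·m(n−k), where F(n) = P(τ <= n) and m(0) = 0
m(1) = F(1) = 3/8
m(2) = F(2) + f(1)·m(1) = 5/8 + 3/8·3/8 = 49/64
m(3) = F(3) + f(1)·m(2) + f(2)·m(1) = 3/4 + 3/8·49/64 + 1/4·3/8 = 579/512
m(4) = F(4) + f(1)·m(3) + f(2)·m(2) + f(3)·m(1) = 1 + 3/8·579/512 + 1/4·49/64 + 1/8·3/8 = 6809/4096
E[N_4] = m(4) = 6809/4096

6809/4096


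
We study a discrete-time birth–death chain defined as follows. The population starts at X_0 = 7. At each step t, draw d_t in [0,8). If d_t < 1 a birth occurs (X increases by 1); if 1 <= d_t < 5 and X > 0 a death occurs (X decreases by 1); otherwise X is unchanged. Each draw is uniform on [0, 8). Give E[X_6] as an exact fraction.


X can drop by at most 1 per step and X_0 = 7 > T = 6, so X_t >= 7 − t >= 1 > 0 for every t <= 6: the floor at 0 (the 'and X > 0' condition) never binds. Hence X_6 = X_0 + Σ_{t<6} Y_t with i.i.d. increments Y_t = y(d_t) ∈ {+1, −1, 0}.
Outcome values over d=0..7: [1, -1, -1, -1, -1, 0, 0, 0]
Σy = -3, Σy² = 5, M = 8
μ = -3/8 = -3/8,  σ² = 5/8 − (-3/8)² = 31/64
E[X_6] = 7 + 6·(-3/8) = 19/4

19/4


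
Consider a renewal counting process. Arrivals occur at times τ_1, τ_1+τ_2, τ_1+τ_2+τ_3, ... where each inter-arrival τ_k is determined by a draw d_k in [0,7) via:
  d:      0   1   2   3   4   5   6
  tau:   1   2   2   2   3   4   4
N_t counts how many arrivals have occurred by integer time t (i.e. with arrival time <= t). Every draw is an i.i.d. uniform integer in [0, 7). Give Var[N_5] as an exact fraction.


132142086/282475249

Inter-arrival values over d=0..6: [1, 2, 2, 2, 3, 4, 4]
Each d has probability 1/7, so the pmf of τ is: f(1) = 1/7, f(2) = 3/7, f(3) = 1/7, f(4) = 2/7
Let p_n(j) = P(N_n = j), with p_0 = [1]. Condition on τ_1: p_n(0) = P(τ > n), and for j >= 1, p_n(j) = Σ_{k<=n} f(k)·p_{n−k}(j−1)
p_1 = [6/7, 1/7]  (j = 0..1)
p_2 = [3/7, 27/49, 1/49]  (j = 0..2)
p_3 = [2/7, 4/7, 48/343, 1/343]  (j = 0..3)
p_4 = [0, 31/49, 116/343, 69/2401, 1/2401]  (j = 0..4)
p_5 = [0, 3/7, 156/343, 267/2401, 90/16807, 1/16807]  (j = 0..5)
E[N_5] = Σ j·p_5(j) = 28463/16807;  E[N_5²] = Σ j²·p_5(j) = 56065/16807
Var[N_5] = 56065/16807 − (28463/16807)² = 132142086/282475249


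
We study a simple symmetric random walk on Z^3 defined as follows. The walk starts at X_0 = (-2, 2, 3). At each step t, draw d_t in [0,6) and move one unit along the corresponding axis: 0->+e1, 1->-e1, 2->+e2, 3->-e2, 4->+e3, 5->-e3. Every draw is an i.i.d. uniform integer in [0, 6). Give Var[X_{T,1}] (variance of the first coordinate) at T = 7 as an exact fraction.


Outcome values over d=0..5: [1, -1, 0, 0, 0, 0]
Σy = 0, Σy² = 2, M = 6
μ = 0/6 = 0,  σ² = 2/6 − (0)² = 1/3
Independent increments: Var[X_7] = 7·σ² = 7·(1/3) = 7/3

7/3


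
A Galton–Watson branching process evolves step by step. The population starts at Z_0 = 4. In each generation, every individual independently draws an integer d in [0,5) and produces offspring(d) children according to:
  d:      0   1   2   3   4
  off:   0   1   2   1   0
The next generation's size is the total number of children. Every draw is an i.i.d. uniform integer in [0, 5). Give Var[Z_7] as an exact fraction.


Outcome values over d=0..4: [0, 1, 2, 1, 0]
Σy = 4, Σy² = 6, M = 5
μ = 4/5 = 4/5,  σ² = 6/5 − (4/5)² = 14/25
V_0 = 0, E_0 = 4
V_1 = 14/25·E_0 + (4/5)²·V_0 = 56/25;  E_1 = 16/5
V_2 = 14/25·E_1 + (4/5)²·V_1 = 2016/625;  E_2 = 64/25
V_3 = 14/25·E_2 + (4/5)²·V_2 = 54656/15625;  E_3 = 256/125
V_4 = 14/25·E_3 + (4/5)²·V_3 = 1322496/390625;  E_4 = 1024/625
V_5 = 14/25·E_4 + (4/5)²·V_4 = 30119936/9765625;  E_5 = 4096/3125
V_6 = 14/25·E_5 + (4/5)²·V_5 = 661118976/244140625;  E_6 = 16384/15625
V_7 = 14/25·E_6 + (4/5)²·V_6 = 14161903616/6103515625;  E_7 = 65536/78125

14161903616/6103515625


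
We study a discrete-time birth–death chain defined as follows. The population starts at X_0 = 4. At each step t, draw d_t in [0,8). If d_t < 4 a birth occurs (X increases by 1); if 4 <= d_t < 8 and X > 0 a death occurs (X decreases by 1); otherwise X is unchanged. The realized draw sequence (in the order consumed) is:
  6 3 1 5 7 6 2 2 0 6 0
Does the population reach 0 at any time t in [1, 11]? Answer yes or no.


no

t=0: X=4, d=6 → death, X_1=3
t=1: X=3, d=3 → birth, X_2=4
t=2: X=4, d=1 → birth, X_3=5
t=3: X=5, d=5 → death, X_4=4
t=4: X=4, d=7 → death, X_5=3
t=5: X=3, d=6 → death, X_6=2
t=6: X=2, d=2 → birth, X_7=3
t=7: X=3, d=2 → birth, X_8=4
t=8: X=4, d=0 → birth, X_9=5
t=9: X=5, d=6 → death, X_10=4
t=10: X=4, d=0 → birth, X_11=5


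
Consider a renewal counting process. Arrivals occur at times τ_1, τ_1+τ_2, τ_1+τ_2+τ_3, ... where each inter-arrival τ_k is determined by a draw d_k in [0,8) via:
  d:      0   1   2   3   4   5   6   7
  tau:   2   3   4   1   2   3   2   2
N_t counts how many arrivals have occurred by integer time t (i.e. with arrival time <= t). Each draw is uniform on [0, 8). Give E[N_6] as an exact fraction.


Inter-arrival values over d=0..7: [2, 3, 4, 1, 2, 3, 2, 2]
Each d has probability 1/8, so the pmf of τ is: f(1) = 1/8, f(2) = 1/2, f(3) = 1/4, f(4) = 1/8
Renewal equation for m(n) = E[N_n]: condition on τ_1 = k (if k <= n, one arrival plus a fresh copy on the remaining n−k steps): m(n) = F(n) + Σ_{k<=n} f(k)·m(n−k), where F(n) = P(τ <= n) and m(0) = 0
m(1) = F(1) = 1/8
m(2) = F(2) + f(1)·m(1) = 5/8 + 1/8·1/8 = 41/64
m(3) = F(3) + f(1)·m(2) + f(2)·m(1) = 7/8 + 1/8·41/64 + 1/2·1/8 = 521/512
m(4) = F(4) + f(1)·m(3) + f(2)·m(2) + f(3)·m(1) = 1 + 1/8·521/512 + 1/2·41/64 + 1/4·1/8 = 6057/4096
m(5) = F(5) + f(1)·m(4) + f(2)·m(3) + f(3)·m(2) + f(4)·m(1) = 1 + 1/8·6057/4096 + 1/2·521/512 + 1/4·41/64 + 1/8·1/8 = 61257/32768
m(6) = F(6) + f(1)·m(5) + f(2)·m(4) + f(3)·m(3) + f(4)·m(2) = 1 + 1/8·61257/32768 + 1/2·6057/4096 + 1/4·521/512 + 1/8·41/64 = 604905/262144
E[N_6] = m(6) = 604905/262144

604905/262144


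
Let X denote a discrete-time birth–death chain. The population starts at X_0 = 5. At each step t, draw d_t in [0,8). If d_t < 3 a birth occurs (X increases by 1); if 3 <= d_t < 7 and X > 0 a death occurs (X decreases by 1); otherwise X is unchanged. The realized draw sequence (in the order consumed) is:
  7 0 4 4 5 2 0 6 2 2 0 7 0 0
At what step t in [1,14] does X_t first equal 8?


13

t=0: X=5, d=7 → hold, X_1=5
t=1: X=5, d=0 → birth, X_2=6
t=2: X=6, d=4 → death, X_3=5
t=3: X=5, d=4 → death, X_4=4
t=4: X=4, d=5 → death, X_5=3
t=5: X=3, d=2 → birth, X_6=4
t=6: X=4, d=0 → birth, X_7=5
t=7: X=5, d=6 → death, X_8=4
t=8: X=4, d=2 → birth, X_9=5
t=9: X=5, d=2 → birth, X_10=6
t=10: X=6, d=0 → birth, X_11=7
t=11: X=7, d=7 → hold, X_12=7
t=12: X=7, d=0 → birth, X_13=8
t=13: X=8, d=0 → birth, X_14=9


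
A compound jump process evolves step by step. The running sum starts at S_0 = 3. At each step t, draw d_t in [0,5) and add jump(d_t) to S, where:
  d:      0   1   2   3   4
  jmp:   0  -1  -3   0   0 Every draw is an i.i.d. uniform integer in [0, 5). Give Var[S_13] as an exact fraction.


442/25

Outcome values over d=0..4: [0, -1, -3, 0, 0]
Σy = -4, Σy² = 10, M = 5
μ = -4/5 = -4/5,  σ² = 10/5 − (-4/5)² = 34/25
Independent increments: Var[S_13] = 13·σ² = 13·(34/25) = 442/25


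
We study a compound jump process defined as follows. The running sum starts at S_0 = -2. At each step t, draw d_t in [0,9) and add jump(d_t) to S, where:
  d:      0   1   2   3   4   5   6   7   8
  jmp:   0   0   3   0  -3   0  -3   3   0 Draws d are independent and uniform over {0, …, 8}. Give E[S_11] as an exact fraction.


-2

Outcome values over d=0..8: [0, 0, 3, 0, -3, 0, -3, 3, 0]
Σy = 0, Σy² = 36, M = 9
μ = 0/9 = 0,  σ² = 36/9 − (0)² = 4
E[S_11] = -2 + 11·(0) = -2


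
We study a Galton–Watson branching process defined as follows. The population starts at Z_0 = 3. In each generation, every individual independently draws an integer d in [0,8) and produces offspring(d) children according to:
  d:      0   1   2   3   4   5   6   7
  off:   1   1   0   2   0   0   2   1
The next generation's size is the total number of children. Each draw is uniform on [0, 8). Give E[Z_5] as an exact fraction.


Outcome values over d=0..7: [1, 1, 0, 2, 0, 0, 2, 1]
Σy = 7, Σy² = 11, M = 8
μ = 7/8 = 7/8,  σ² = 11/8 − (7/8)² = 39/64
E[Z_0] = 3
E[Z_1] = 7/8·E[Z_0] = 21/8
E[Z_2] = 7/8·E[Z_1] = 147/64
E[Z_3] = 7/8·E[Z_2] = 1029/512
E[Z_4] = 7/8·E[Z_3] = 7203/4096
E[Z_5] = 7/8·E[Z_4] = 50421/32768

50421/32768


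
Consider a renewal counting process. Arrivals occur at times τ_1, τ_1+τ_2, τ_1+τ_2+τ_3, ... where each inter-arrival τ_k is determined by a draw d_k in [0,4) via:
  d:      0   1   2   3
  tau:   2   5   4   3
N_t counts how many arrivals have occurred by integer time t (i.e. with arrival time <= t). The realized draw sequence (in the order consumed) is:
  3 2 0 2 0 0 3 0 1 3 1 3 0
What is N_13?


draw d_1=3: τ_1=3, arrival time A_1=3
draw d_2=2: τ_2=4, arrival time A_2=7
draw d_3=0: τ_3=2, arrival time A_3=9
draw d_4=2: τ_4=4, arrival time A_4=13
draw d_5=0: τ_5=2, arrival time A_5=15
draw d_6=0: τ_6=2, arrival time A_6=17
draw d_7=3: τ_7=3, arrival time A_7=20
draw d_8=0: τ_8=2, arrival time A_8=22
draw d_9=1: τ_9=5, arrival time A_9=27
draw d_10=3: τ_10=3, arrival time A_10=30
draw d_11=1: τ_11=5, arrival time A_11=35
draw d_12=3: τ_12=3, arrival time A_12=38
draw d_13=0: τ_13=2, arrival time A_13=40
N_t over t=0..13: 0:0 1:0 2:0 3:1 4:1 5:1 6:1 7:2 8:2 9:3 10:3 11:3 12:3 13:4

4


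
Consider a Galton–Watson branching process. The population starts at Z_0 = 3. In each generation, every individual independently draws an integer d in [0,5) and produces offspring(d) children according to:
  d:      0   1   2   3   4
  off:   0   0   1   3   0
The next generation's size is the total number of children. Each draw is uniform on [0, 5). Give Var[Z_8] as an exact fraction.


Outcome values over d=0..4: [0, 0, 1, 3, 0]
Σy = 4, Σy² = 10, M = 5
μ = 4/5 = 4/5,  σ² = 10/5 − (4/5)² = 34/25
V_0 = 0, E_0 = 3
V_1 = 34/25·E_0 + (4/5)²·V_0 = 102/25;  E_1 = 12/5
V_2 = 34/25·E_1 + (4/5)²·V_1 = 3672/625;  E_2 = 48/25
V_3 = 34/25·E_2 + (4/5)²·V_2 = 99552/15625;  E_3 = 192/125
V_4 = 34/25·E_3 + (4/5)²·V_3 = 2408832/390625;  E_4 = 768/625
V_5 = 34/25·E_4 + (4/5)²·V_4 = 54861312/9765625;  E_5 = 3072/3125
V_6 = 34/25·E_5 + (4/5)²·V_5 = 1204180992/244140625;  E_6 = 12288/15625
V_7 = 34/25·E_6 + (4/5)²·V_6 = 25794895872/6103515625;  E_7 = 49152/78125
V_8 = 34/25·E_7 + (4/5)²·V_7 = 543278333952/152587890625;  E_8 = 196608/390625

543278333952/152587890625


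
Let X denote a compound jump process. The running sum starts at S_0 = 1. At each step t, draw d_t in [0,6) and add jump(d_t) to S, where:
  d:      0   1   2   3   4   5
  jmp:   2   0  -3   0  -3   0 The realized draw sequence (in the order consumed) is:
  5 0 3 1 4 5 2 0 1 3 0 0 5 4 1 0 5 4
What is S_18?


-1

t=0: S=1, d=5, jump=0, S_1=1
t=1: S=1, d=0, jump=2, S_2=3
t=2: S=3, d=3, jump=0, S_3=3
t=3: S=3, d=1, jump=0, S_4=3
t=4: S=3, d=4, jump=-3, S_5=0
t=5: S=0, d=5, jump=0, S_6=0
t=6: S=0, d=2, jump=-3, S_7=-3
t=7: S=-3, d=0, jump=2, S_8=-1
t=8: S=-1, d=1, jump=0, S_9=-1
t=9: S=-1, d=3, jump=0, S_10=-1
t=10: S=-1, d=0, jump=2, S_11=1
t=11: S=1, d=0, jump=2, S_12=3
t=12: S=3, d=5, jump=0, S_13=3
t=13: S=3, d=4, jump=-3, S_14=0
t=14: S=0, d=1, jump=0, S_15=0
t=15: S=0, d=0, jump=2, S_16=2
t=16: S=2, d=5, jump=0, S_17=2
t=17: S=2, d=4, jump=-3, S_18=-1


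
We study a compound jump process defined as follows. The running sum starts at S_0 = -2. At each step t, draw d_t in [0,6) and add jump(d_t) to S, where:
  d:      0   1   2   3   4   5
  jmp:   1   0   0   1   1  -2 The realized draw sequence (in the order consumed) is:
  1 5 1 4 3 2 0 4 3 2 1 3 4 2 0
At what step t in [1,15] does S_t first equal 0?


8

t=0: S=-2, d=1, jump=0, S_1=-2
t=1: S=-2, d=5, jump=-2, S_2=-4
t=2: S=-4, d=1, jump=0, S_3=-4
t=3: S=-4, d=4, jump=1, S_4=-3
t=4: S=-3, d=3, jump=1, S_5=-2
t=5: S=-2, d=2, jump=0, S_6=-2
t=6: S=-2, d=0, jump=1, S_7=-1
t=7: S=-1, d=4, jump=1, S_8=0
t=8: S=0, d=3, jump=1, S_9=1
t=9: S=1, d=2, jump=0, S_10=1
t=10: S=1, d=1, jump=0, S_11=1
t=11: S=1, d=3, jump=1, S_12=2
t=12: S=2, d=4, jump=1, S_13=3
t=13: S=3, d=2, jump=0, S_14=3
t=14: S=3, d=0, jump=1, S_15=4


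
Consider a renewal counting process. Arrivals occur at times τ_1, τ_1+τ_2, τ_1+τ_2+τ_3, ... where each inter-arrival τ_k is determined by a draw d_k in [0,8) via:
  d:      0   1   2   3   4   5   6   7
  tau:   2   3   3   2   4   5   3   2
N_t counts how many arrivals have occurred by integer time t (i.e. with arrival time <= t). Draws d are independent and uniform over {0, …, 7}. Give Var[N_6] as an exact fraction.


81735/262144

Inter-arrival values over d=0..7: [2, 3, 3, 2, 4, 5, 3, 2]
Each d has probability 1/8, so the pmf of τ is: f(2) = 3/8, f(3) = 3/8, f(4) = 1/8, f(5) = 1/8
Let p_n(j) = P(N_n = j), with p_0 = [1]. Condition on τ_1: p_n(0) = P(τ > n), and for j >= 1, p_n(j) = Σ_{k<=n} f(k)·p_{n−k}(j−1)
p_1 = [1]  (j = 0)
p_2 = [5/8, 3/8]  (j = 0..1)
p_3 = [1/4, 3/4]  (j = 0..1)
p_4 = [1/8, 47/64, 9/64]  (j = 0..2)
p_5 = [0, 37/64, 27/64]  (j = 0..2)
p_6 = [0, 11/32, 309/512, 27/512]  (j = 0..3)
E[N_6] = Σ j·p_6(j) = 875/512;  E[N_6²] = Σ j²·p_6(j) = 1655/512
Var[N_6] = 1655/512 − (875/512)² = 81735/262144


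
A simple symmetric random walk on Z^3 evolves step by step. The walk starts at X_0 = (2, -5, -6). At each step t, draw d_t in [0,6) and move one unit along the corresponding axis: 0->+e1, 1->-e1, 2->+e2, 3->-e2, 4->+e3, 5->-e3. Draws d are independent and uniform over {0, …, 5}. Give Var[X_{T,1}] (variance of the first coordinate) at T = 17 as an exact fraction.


Outcome values over d=0..5: [1, -1, 0, 0, 0, 0]
Σy = 0, Σy² = 2, M = 6
μ = 0/6 = 0,  σ² = 2/6 − (0)² = 1/3
Independent increments: Var[X_17] = 17·σ² = 17·(1/3) = 17/3

17/3


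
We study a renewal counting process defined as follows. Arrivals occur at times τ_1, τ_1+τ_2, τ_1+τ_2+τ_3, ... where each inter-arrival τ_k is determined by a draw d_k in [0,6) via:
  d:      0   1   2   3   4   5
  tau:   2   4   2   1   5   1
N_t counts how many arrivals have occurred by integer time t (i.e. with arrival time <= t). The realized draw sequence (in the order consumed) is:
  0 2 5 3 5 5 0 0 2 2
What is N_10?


draw d_1=0: τ_1=2, arrival time A_1=2
draw d_2=2: τ_2=2, arrival time A_2=4
draw d_3=5: τ_3=1, arrival time A_3=5
draw d_4=3: τ_4=1, arrival time A_4=6
draw d_5=5: τ_5=1, arrival time A_5=7
draw d_6=5: τ_6=1, arrival time A_6=8
draw d_7=0: τ_7=2, arrival time A_7=10
draw d_8=0: τ_8=2, arrival time A_8=12
draw d_9=2: τ_9=2, arrival time A_9=14
draw d_10=2: τ_10=2, arrival time A_10=16
N_t over t=0..10: 0:0 1:0 2:1 3:1 4:2 5:3 6:4 7:5 8:6 9:6 10:7

7


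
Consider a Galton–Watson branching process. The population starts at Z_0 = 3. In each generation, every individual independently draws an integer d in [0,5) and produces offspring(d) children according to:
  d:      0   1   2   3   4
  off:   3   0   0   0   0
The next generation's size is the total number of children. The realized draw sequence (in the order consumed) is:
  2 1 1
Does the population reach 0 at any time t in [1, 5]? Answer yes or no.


gen 0: Z_0=3, draws=[2, 1, 1], offspring=[0, 0, 0], Z_1=0
gen 1: Z_1=0, draws=[], offspring=[], Z_2=0
gen 2: Z_2=0, draws=[], offspring=[], Z_3=0
gen 3: Z_3=0, draws=[], offspring=[], Z_4=0
gen 4: Z_4=0, draws=[], offspring=[], Z_5=0

yes


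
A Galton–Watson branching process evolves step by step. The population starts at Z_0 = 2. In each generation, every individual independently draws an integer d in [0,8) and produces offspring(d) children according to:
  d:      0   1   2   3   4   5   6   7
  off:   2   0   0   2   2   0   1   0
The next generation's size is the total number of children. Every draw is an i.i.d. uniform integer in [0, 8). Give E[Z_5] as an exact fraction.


16807/16384

Outcome values over d=0..7: [2, 0, 0, 2, 2, 0, 1, 0]
Σy = 7, Σy² = 13, M = 8
μ = 7/8 = 7/8,  σ² = 13/8 − (7/8)² = 55/64
E[Z_0] = 2
E[Z_1] = 7/8·E[Z_0] = 7/4
E[Z_2] = 7/8·E[Z_1] = 49/32
E[Z_3] = 7/8·E[Z_2] = 343/256
E[Z_4] = 7/8·E[Z_3] = 2401/2048
E[Z_5] = 7/8·E[Z_4] = 16807/16384


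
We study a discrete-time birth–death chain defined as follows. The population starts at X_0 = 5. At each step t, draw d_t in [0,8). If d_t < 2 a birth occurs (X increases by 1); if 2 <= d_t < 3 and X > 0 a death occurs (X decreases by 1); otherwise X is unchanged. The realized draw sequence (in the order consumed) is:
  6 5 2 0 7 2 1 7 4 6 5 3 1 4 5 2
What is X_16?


5

t=0: X=5, d=6 → hold, X_1=5
t=1: X=5, d=5 → hold, X_2=5
t=2: X=5, d=2 → death, X_3=4
t=3: X=4, d=0 → birth, X_4=5
t=4: X=5, d=7 → hold, X_5=5
t=5: X=5, d=2 → death, X_6=4
t=6: X=4, d=1 → birth, X_7=5
t=7: X=5, d=7 → hold, X_8=5
t=8: X=5, d=4 → hold, X_9=5
t=9: X=5, d=6 → hold, X_10=5
t=10: X=5, d=5 → hold, X_11=5
t=11: X=5, d=3 → hold, X_12=5
t=12: X=5, d=1 → birth, X_13=6
t=13: X=6, d=4 → hold, X_14=6
t=14: X=6, d=5 → hold, X_15=6
t=15: X=6, d=2 → death, X_16=5


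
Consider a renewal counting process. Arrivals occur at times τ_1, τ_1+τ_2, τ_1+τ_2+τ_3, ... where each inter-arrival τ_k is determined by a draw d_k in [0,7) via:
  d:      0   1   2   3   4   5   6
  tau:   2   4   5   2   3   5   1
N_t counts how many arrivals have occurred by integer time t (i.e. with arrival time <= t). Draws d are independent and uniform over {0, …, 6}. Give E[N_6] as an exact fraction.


Inter-arrival values over d=0..6: [2, 4, 5, 2, 3, 5, 1]
Each d has probability 1/7, so the pmf of τ is: f(1) = 1/7, f(2) = 2/7, f(3) = 1/7, f(4) = 1/7, f(5) = 2/7
Renewal equation for m(n) = E[N_n]: condition on τ_1 = k (if k <= n, one arrival plus a fresh copy on the remaining n−k steps): m(n) = F(n) + Σ_{k<=n} f(k)·m(n−k), where F(n) = P(τ <= n) and m(0) = 0
m(1) = F(1) = 1/7
m(2) = F(2) + f(1)·m(1) = 3/7 + 1/7·1/7 = 22/49
m(3) = F(3) + f(1)·m(2) + f(2)·m(1) = 4/7 + 1/7·22/49 + 2/7·1/7 = 232/343
m(4) = F(4) + f(1)·m(3) + f(2)·m(2) + f(3)·m(1) = 5/7 + 1/7·232/343 + 2/7·22/49 + 1/7·1/7 = 2304/2401
m(5) = F(5) + f(1)·m(4) + f(2)·m(3) + f(3)·m(2) + f(4)·m(1) = 1 + 1/7·2304/2401 + 2/7·232/343 + 1/7·22/49 + 1/7·1/7 = 23780/16807
m(6) = F(6) + f(1)·m(5) + f(2)·m(4) + f(3)·m(3) + f(4)·m(2) + f(5)·m(1) = 1 + 1/7·23780/16807 + 2/7·2304/2401 + 1/7·232/343 + 1/7·22/49 + 2/7·1/7 = 197401/117649
E[N_6] = m(6) = 197401/117649

197401/117649


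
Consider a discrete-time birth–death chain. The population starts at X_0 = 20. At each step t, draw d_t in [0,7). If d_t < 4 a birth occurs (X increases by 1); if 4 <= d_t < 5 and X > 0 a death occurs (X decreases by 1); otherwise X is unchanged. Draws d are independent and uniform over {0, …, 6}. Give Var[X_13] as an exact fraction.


X can drop by at most 1 per step and X_0 = 20 > T = 13, so X_t >= 20 − t >= 7 > 0 for every t <= 13: the floor at 0 (the 'and X > 0' condition) never binds. Hence X_13 = X_0 + Σ_{t<13} Y_t with i.i.d. increments Y_t = y(d_t) ∈ {+1, −1, 0}.
Outcome values over d=0..6: [1, 1, 1, 1, -1, 0, 0]
Σy = 3, Σy² = 5, M = 7
μ = 3/7 = 3/7,  σ² = 5/7 − (3/7)² = 26/49
Independent increments: Var[X_13] = 13·σ² = 13·(26/49) = 338/49

338/49


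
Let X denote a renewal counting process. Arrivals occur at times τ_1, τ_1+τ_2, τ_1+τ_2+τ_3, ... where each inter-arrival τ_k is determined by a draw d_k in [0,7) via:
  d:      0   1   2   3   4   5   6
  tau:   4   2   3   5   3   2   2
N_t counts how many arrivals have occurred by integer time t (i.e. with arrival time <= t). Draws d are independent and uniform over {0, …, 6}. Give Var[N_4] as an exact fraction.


780/2401

Inter-arrival values over d=0..6: [4, 2, 3, 5, 3, 2, 2]
Each d has probability 1/7, so the pmf of τ is: f(2) = 3/7, f(3) = 2/7, f(4) = 1/7, f(5) = 1/7
Let p_n(j) = P(N_n = j), with p_0 = [1]. Condition on τ_1: p_n(0) = P(τ > n), and for j >= 1, p_n(j) = Σ_{k<=n} f(k)·p_{n−k}(j−1)
p_1 = [1]  (j = 0)
p_2 = [4/7, 3/7]  (j = 0..1)
p_3 = [2/7, 5/7]  (j = 0..1)
p_4 = [1/7, 33/49, 9/49]  (j = 0..2)
E[N_4] = Σ j·p_4(j) = 51/49;  E[N_4²] = Σ j²·p_4(j) = 69/49
Var[N_4] = 69/49 − (51/49)² = 780/2401


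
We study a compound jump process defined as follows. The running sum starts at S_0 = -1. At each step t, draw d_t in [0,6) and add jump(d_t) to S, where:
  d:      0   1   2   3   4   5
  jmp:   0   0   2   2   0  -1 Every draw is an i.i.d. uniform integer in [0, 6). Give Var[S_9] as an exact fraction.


45/4

Outcome values over d=0..5: [0, 0, 2, 2, 0, -1]
Σy = 3, Σy² = 9, M = 6
μ = 3/6 = 1/2,  σ² = 9/6 − (1/2)² = 5/4
Independent increments: Var[S_9] = 9·σ² = 9·(5/4) = 45/4


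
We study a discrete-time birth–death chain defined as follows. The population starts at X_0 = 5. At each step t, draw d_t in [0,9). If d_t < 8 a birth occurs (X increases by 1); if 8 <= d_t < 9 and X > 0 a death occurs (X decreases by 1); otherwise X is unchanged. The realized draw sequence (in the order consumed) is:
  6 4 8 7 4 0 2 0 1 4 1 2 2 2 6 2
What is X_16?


t=0: X=5, d=6 → birth, X_1=6
t=1: X=6, d=4 → birth, X_2=7
t=2: X=7, d=8 → death, X_3=6
t=3: X=6, d=7 → birth, X_4=7
t=4: X=7, d=4 → birth, X_5=8
t=5: X=8, d=0 → birth, X_6=9
t=6: X=9, d=2 → birth, X_7=10
t=7: X=10, d=0 → birth, X_8=11
t=8: X=11, d=1 → birth, X_9=12
t=9: X=12, d=4 → birth, X_10=13
t=10: X=13, d=1 → birth, X_11=14
t=11: X=14, d=2 → birth, X_12=15
t=12: X=15, d=2 → birth, X_13=16
t=13: X=16, d=2 → birth, X_14=17
t=14: X=17, d=6 → birth, X_15=18
t=15: X=18, d=2 → birth, X_16=19

19


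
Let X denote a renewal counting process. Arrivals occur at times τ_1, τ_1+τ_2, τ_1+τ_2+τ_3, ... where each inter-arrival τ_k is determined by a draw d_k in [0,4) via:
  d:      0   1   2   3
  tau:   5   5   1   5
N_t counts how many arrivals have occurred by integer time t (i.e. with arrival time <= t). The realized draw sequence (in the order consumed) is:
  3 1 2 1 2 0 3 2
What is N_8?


draw d_1=3: τ_1=5, arrival time A_1=5
draw d_2=1: τ_2=5, arrival time A_2=10
draw d_3=2: τ_3=1, arrival time A_3=11
draw d_4=1: τ_4=5, arrival time A_4=16
draw d_5=2: τ_5=1, arrival time A_5=17
draw d_6=0: τ_6=5, arrival time A_6=22
draw d_7=3: τ_7=5, arrival time A_7=27
draw d_8=2: τ_8=1, arrival time A_8=28
N_t over t=0..8: 0:0 1:0 2:0 3:0 4:0 5:1 6:1 7:1 8:1

1


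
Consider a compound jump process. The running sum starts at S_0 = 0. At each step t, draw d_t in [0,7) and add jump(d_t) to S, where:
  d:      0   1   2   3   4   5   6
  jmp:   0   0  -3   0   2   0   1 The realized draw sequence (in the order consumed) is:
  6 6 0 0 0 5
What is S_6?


t=0: S=0, d=6, jump=1, S_1=1
t=1: S=1, d=6, jump=1, S_2=2
t=2: S=2, d=0, jump=0, S_3=2
t=3: S=2, d=0, jump=0, S_4=2
t=4: S=2, d=0, jump=0, S_5=2
t=5: S=2, d=5, jump=0, S_6=2

2


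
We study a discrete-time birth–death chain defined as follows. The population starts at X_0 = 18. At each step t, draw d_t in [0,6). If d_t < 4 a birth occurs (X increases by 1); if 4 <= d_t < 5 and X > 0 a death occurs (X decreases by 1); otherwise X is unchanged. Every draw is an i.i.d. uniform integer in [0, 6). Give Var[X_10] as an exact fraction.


35/6

X can drop by at most 1 per step and X_0 = 18 > T = 10, so X_t >= 18 − t >= 8 > 0 for every t <= 10: the floor at 0 (the 'and X > 0' condition) never binds. Hence X_10 = X_0 + Σ_{t<10} Y_t with i.i.d. increments Y_t = y(d_t) ∈ {+1, −1, 0}.
Outcome values over d=0..5: [1, 1, 1, 1, -1, 0]
Σy = 3, Σy² = 5, M = 6
μ = 3/6 = 1/2,  σ² = 5/6 − (1/2)² = 7/12
Independent increments: Var[X_10] = 10·σ² = 10·(7/12) = 35/6


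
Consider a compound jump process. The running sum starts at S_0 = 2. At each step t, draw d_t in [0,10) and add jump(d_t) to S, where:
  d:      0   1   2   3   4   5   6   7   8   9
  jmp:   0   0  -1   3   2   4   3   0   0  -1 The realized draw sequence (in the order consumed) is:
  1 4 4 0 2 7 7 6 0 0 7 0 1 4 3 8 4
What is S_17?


t=0: S=2, d=1, jump=0, S_1=2
t=1: S=2, d=4, jump=2, S_2=4
t=2: S=4, d=4, jump=2, S_3=6
t=3: S=6, d=0, jump=0, S_4=6
t=4: S=6, d=2, jump=-1, S_5=5
t=5: S=5, d=7, jump=0, S_6=5
t=6: S=5, d=7, jump=0, S_7=5
t=7: S=5, d=6, jump=3, S_8=8
t=8: S=8, d=0, jump=0, S_9=8
t=9: S=8, d=0, jump=0, S_10=8
t=10: S=8, d=7, jump=0, S_11=8
t=11: S=8, d=0, jump=0, S_12=8
t=12: S=8, d=1, jump=0, S_13=8
t=13: S=8, d=4, jump=2, S_14=10
t=14: S=10, d=3, jump=3, S_15=13
t=15: S=13, d=8, jump=0, S_16=13
t=16: S=13, d=4, jump=2, S_17=15

15


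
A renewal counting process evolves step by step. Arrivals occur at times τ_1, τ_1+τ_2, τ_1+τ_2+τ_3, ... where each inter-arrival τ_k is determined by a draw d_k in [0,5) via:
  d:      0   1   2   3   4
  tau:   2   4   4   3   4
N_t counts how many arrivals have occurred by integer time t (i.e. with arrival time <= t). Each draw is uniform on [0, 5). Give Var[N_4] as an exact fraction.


Inter-arrival values over d=0..4: [2, 4, 4, 3, 4]
Each d has probability 1/5, so the pmf of τ is: f(2) = 1/5, f(3) = 1/5, f(4) = 3/5
Let p_n(j) = P(N_n = j), with p_0 = [1]. Condition on τ_1: p_n(0) = P(τ > n), and for j >= 1, p_n(j) = Σ_{k<=n} f(k)·p_{n−k}(j−1)
p_1 = [1]  (j = 0)
p_2 = [4/5, 1/5]  (j = 0..1)
p_3 = [3/5, 2/5]  (j = 0..1)
p_4 = [0, 24/25, 1/25]  (j = 0..2)
E[N_4] = Σ j·p_4(j) = 26/25;  E[N_4²] = Σ j²·p_4(j) = 28/25
Var[N_4] = 28/25 − (26/25)² = 24/625

24/625


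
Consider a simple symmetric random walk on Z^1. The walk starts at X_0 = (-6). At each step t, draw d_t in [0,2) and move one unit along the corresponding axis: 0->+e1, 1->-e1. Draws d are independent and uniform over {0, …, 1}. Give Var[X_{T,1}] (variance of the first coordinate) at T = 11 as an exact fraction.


Outcome values over d=0..1: [1, -1]
Σy = 0, Σy² = 2, M = 2
μ = 0/2 = 0,  σ² = 2/2 − (0)² = 1
Independent increments: Var[X_11] = 11·σ² = 11·(1) = 11

11


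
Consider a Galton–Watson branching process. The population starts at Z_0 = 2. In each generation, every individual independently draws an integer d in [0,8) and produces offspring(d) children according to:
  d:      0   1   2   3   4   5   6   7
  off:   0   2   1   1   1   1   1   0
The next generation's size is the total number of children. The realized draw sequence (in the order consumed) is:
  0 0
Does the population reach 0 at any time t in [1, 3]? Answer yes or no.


yes

gen 0: Z_0=2, draws=[0, 0], offspring=[0, 0], Z_1=0
gen 1: Z_1=0, draws=[], offspring=[], Z_2=0
gen 2: Z_2=0, draws=[], offspring=[], Z_3=0


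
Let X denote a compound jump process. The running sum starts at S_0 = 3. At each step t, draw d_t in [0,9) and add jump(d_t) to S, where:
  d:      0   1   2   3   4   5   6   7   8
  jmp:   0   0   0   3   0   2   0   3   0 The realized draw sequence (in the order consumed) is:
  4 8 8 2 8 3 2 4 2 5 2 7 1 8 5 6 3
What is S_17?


t=0: S=3, d=4, jump=0, S_1=3
t=1: S=3, d=8, jump=0, S_2=3
t=2: S=3, d=8, jump=0, S_3=3
t=3: S=3, d=2, jump=0, S_4=3
t=4: S=3, d=8, jump=0, S_5=3
t=5: S=3, d=3, jump=3, S_6=6
t=6: S=6, d=2, jump=0, S_7=6
t=7: S=6, d=4, jump=0, S_8=6
t=8: S=6, d=2, jump=0, S_9=6
t=9: S=6, d=5, jump=2, S_10=8
t=10: S=8, d=2, jump=0, S_11=8
t=11: S=8, d=7, jump=3, S_12=11
t=12: S=11, d=1, jump=0, S_13=11
t=13: S=11, d=8, jump=0, S_14=11
t=14: S=11, d=5, jump=2, S_15=13
t=15: S=13, d=6, jump=0, S_16=13
t=16: S=13, d=3, jump=3, S_17=16

16


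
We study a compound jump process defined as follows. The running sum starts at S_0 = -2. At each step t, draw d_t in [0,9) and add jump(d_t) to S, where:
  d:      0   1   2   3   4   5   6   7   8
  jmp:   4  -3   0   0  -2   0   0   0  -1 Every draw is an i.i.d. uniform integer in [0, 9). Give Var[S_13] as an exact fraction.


Outcome values over d=0..8: [4, -3, 0, 0, -2, 0, 0, 0, -1]
Σy = -2, Σy² = 30, M = 9
μ = -2/9 = -2/9,  σ² = 30/9 − (-2/9)² = 266/81
Independent increments: Var[S_13] = 13·σ² = 13·(266/81) = 3458/81

3458/81


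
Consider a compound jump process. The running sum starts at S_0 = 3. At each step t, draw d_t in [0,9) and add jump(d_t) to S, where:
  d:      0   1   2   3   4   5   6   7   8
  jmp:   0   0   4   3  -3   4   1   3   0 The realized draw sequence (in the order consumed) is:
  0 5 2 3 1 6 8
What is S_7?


15

t=0: S=3, d=0, jump=0, S_1=3
t=1: S=3, d=5, jump=4, S_2=7
t=2: S=7, d=2, jump=4, S_3=11
t=3: S=11, d=3, jump=3, S_4=14
t=4: S=14, d=1, jump=0, S_5=14
t=5: S=14, d=6, jump=1, S_6=15
t=6: S=15, d=8, jump=0, S_7=15


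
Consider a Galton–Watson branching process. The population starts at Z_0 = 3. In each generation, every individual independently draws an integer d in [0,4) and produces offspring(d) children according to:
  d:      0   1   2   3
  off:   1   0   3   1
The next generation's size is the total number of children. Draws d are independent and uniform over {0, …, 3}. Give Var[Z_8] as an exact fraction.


1447661953125/4294967296

Outcome values over d=0..3: [1, 0, 3, 1]
Σy = 5, Σy² = 11, M = 4
μ = 5/4 = 5/4,  σ² = 11/4 − (5/4)² = 19/16
V_0 = 0, E_0 = 3
V_1 = 19/16·E_0 + (5/4)²·V_0 = 57/16;  E_1 = 15/4
V_2 = 19/16·E_1 + (5/4)²·V_1 = 2565/256;  E_2 = 75/16
V_3 = 19/16·E_2 + (5/4)²·V_2 = 86925/4096;  E_3 = 375/64
V_4 = 19/16·E_3 + (5/4)²·V_3 = 2629125/65536;  E_4 = 1875/256
V_5 = 19/16·E_4 + (5/4)²·V_4 = 74848125/1048576;  E_5 = 9375/1024
V_6 = 19/16·E_5 + (5/4)²·V_5 = 2053603125/16777216;  E_6 = 46875/4096
V_7 = 19/16·E_6 + (5/4)²·V_6 = 54988078125/268435456;  E_7 = 234375/16384
V_8 = 19/16·E_7 + (5/4)²·V_7 = 1447661953125/4294967296;  E_8 = 1171875/65536


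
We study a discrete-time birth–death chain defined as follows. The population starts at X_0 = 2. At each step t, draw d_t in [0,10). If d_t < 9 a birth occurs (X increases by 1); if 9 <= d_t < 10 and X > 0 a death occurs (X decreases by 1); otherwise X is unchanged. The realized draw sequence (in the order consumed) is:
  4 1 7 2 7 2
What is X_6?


8

t=0: X=2, d=4 → birth, X_1=3
t=1: X=3, d=1 → birth, X_2=4
t=2: X=4, d=7 → birth, X_3=5
t=3: X=5, d=2 → birth, X_4=6
t=4: X=6, d=7 → birth, X_5=7
t=5: X=7, d=2 → birth, X_6=8


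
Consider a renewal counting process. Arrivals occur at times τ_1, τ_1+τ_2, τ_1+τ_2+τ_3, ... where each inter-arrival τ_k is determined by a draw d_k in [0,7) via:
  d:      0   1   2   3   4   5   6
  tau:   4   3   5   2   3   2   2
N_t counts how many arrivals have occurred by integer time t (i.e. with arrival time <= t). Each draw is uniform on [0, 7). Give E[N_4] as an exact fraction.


Inter-arrival values over d=0..6: [4, 3, 5, 2, 3, 2, 2]
Each d has probability 1/7, so the pmf of τ is: f(2) = 3/7, f(3) = 2/7, f(4) = 1/7, f(5) = 1/7
Renewal equation for m(n) = E[N_n]: condition on τ_1 = k (if k <= n, one arrival plus a fresh copy on the remaining n−k steps): m(n) = F(n) + Σ_{k<=n} f(k)·m(n−k), where F(n) = P(τ <= n) and m(0) = 0
m(1) = F(1) = 0
m(2) = F(2) = 3/7
m(3) = F(3) = 5/7
m(4) = F(4) + f(2)·m(2) = 6/7 + 3/7·3/7 = 51/49
E[N_4] = m(4) = 51/49

51/49


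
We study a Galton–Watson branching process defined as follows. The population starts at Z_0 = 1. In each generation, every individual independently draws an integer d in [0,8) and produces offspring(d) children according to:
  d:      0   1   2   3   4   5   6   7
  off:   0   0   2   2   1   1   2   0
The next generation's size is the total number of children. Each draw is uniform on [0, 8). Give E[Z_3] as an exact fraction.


Outcome values over d=0..7: [0, 0, 2, 2, 1, 1, 2, 0]
Σy = 8, Σy² = 14, M = 8
μ = 8/8 = 1,  σ² = 14/8 − (1)² = 3/4
E[Z_0] = 1
E[Z_1] = 1·E[Z_0] = 1
E[Z_2] = 1·E[Z_1] = 1
E[Z_3] = 1·E[Z_2] = 1

1


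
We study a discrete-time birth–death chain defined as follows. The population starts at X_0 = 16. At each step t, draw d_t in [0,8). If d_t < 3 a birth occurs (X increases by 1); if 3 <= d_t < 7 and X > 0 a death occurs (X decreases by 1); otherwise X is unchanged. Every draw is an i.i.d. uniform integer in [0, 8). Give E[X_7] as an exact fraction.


X can drop by at most 1 per step and X_0 = 16 > T = 7, so X_t >= 16 − t >= 9 > 0 for every t <= 7: the floor at 0 (the 'and X > 0' condition) never binds. Hence X_7 = X_0 + Σ_{t<7} Y_t with i.i.d. increments Y_t = y(d_t) ∈ {+1, −1, 0}.
Outcome values over d=0..7: [1, 1, 1, -1, -1, -1, -1, 0]
Σy = -1, Σy² = 7, M = 8
μ = -1/8 = -1/8,  σ² = 7/8 − (-1/8)² = 55/64
E[X_7] = 16 + 7·(-1/8) = 121/8

121/8


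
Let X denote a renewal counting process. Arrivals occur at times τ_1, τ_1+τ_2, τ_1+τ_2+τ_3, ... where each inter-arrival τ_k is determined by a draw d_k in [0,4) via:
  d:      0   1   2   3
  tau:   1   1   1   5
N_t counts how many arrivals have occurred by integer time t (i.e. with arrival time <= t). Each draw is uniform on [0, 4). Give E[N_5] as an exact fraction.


2599/1024

Inter-arrival values over d=0..3: [1, 1, 1, 5]
Each d has probability 1/4, so the pmf of τ is: f(1) = 3/4, f(5) = 1/4
Renewal equation for m(n) = E[N_n]: condition on τ_1 = k (if k <= n, one arrival plus a fresh copy on the remaining n−k steps): m(n) = F(n) + Σ_{k<=n} f(k)·m(n−k), where F(n) = P(τ <= n) and m(0) = 0
m(1) = F(1) = 3/4
m(2) = F(2) + f(1)·m(1) = 3/4 + 3/4·3/4 = 21/16
m(3) = F(3) + f(1)·m(2) = 3/4 + 3/4·21/16 = 111/64
m(4) = F(4) + f(1)·m(3) = 3/4 + 3/4·111/64 = 525/256
m(5) = F(5) + f(1)·m(4) = 1 + 3/4·525/256 = 2599/1024
E[N_5] = m(5) = 2599/1024


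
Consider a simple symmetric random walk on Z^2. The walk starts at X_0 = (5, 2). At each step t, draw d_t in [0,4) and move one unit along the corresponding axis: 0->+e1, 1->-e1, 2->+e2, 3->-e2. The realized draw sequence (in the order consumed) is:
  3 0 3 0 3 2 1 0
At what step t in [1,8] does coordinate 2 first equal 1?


1

t=0: X=(5, 2), d=3 → -e2, X_1=(5, 1)
t=1: X=(5, 1), d=0 → +e1, X_2=(6, 1)
t=2: X=(6, 1), d=3 → -e2, X_3=(6, 0)
t=3: X=(6, 0), d=0 → +e1, X_4=(7, 0)
t=4: X=(7, 0), d=3 → -e2, X_5=(7, -1)
t=5: X=(7, -1), d=2 → +e2, X_6=(7, 0)
t=6: X=(7, 0), d=1 → -e1, X_7=(6, 0)
t=7: X=(6, 0), d=0 → +e1, X_8=(7, 0)


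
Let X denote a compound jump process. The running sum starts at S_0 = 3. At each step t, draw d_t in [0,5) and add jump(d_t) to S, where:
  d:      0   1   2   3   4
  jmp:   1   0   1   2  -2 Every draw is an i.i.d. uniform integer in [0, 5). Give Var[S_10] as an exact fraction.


Outcome values over d=0..4: [1, 0, 1, 2, -2]
Σy = 2, Σy² = 10, M = 5
μ = 2/5 = 2/5,  σ² = 10/5 − (2/5)² = 46/25
Independent increments: Var[S_10] = 10·σ² = 10·(46/25) = 92/5

92/5


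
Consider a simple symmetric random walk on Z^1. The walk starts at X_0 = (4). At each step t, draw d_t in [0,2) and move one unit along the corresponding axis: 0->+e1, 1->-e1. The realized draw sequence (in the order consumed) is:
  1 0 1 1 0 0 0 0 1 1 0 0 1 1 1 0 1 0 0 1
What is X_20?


(4)

t=0: X=(4), d=1 → -e1, X_1=(3)
t=1: X=(3), d=0 → +e1, X_2=(4)
t=2: X=(4), d=1 → -e1, X_3=(3)
t=3: X=(3), d=1 → -e1, X_4=(2)
t=4: X=(2), d=0 → +e1, X_5=(3)
t=5: X=(3), d=0 → +e1, X_6=(4)
t=6: X=(4), d=0 → +e1, X_7=(5)
t=7: X=(5), d=0 → +e1, X_8=(6)
t=8: X=(6), d=1 → -e1, X_9=(5)
t=9: X=(5), d=1 → -e1, X_10=(4)
t=10: X=(4), d=0 → +e1, X_11=(5)
t=11: X=(5), d=0 → +e1, X_12=(6)
t=12: X=(6), d=1 → -e1, X_13=(5)
t=13: X=(5), d=1 → -e1, X_14=(4)
t=14: X=(4), d=1 → -e1, X_15=(3)
t=15: X=(3), d=0 → +e1, X_16=(4)
t=16: X=(4), d=1 → -e1, X_17=(3)
t=17: X=(3), d=0 → +e1, X_18=(4)
t=18: X=(4), d=0 → +e1, X_19=(5)
t=19: X=(5), d=1 → -e1, X_20=(4)


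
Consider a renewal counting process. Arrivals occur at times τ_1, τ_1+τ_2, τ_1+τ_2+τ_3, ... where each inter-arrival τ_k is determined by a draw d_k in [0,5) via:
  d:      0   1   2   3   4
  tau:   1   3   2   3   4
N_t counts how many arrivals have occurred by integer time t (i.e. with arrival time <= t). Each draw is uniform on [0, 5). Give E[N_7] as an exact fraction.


193311/78125

Inter-arrival values over d=0..4: [1, 3, 2, 3, 4]
Each d has probability 1/5, so the pmf of τ is: f(1) = 1/5, f(2) = 1/5, f(3) = 2/5, f(4) = 1/5
Renewal equation for m(n) = E[N_n]: condition on τ_1 = k (if k <= n, one arrival plus a fresh copy on the remaining n−k steps): m(n) = F(n) + Σ_{k<=n} f(k)·m(n−k), where F(n) = P(τ <= n) and m(0) = 0
m(1) = F(1) = 1/5
m(2) = F(2) + f(1)·m(1) = 2/5 + 1/5·1/5 = 11/25
m(3) = F(3) + f(1)·m(2) + f(2)·m(1) = 4/5 + 1/5·11/25 + 1/5·1/5 = 116/125
m(4) = F(4) + f(1)·m(3) + f(2)·m(2) + f(3)·m(1) = 1 + 1/5·116/125 + 1/5·11/25 + 2/5·1/5 = 846/625
m(5) = F(5) + f(1)·m(4) + f(2)·m(3) + f(3)·m(2) + f(4)·m(1) = 1 + 1/5·846/625 + 1/5·116/125 + 2/5·11/25 + 1/5·1/5 = 5226/3125
m(6) = F(6) + f(1)·m(5) + f(2)·m(4) + f(3)·m(3) + f(4)·m(2) = 1 + 1/5·5226/3125 + 1/5·846/625 + 2/5·116/125 + 1/5·11/25 = 32256/15625
m(7) = F(7) + f(1)·m(6) + f(2)·m(5) + f(3)·m(4) + f(4)·m(3) = 1 + 1/5·32256/15625 + 1/5·5226/3125 + 2/5·846/625 + 1/5·116/125 = 193311/78125
E[N_7] = m(7) = 193311/78125
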